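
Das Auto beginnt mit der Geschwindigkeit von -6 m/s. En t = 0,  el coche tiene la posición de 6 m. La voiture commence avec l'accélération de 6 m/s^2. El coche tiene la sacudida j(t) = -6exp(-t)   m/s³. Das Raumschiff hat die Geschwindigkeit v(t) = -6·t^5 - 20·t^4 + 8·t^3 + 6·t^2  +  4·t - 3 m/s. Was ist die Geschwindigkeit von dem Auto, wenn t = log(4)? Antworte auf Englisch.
To solve this, we need to take 2 antiderivatives of our jerk equation j(t) = -6·exp(-t). Finding the antiderivative of j(t) and using a(0) = 6: a(t) = 6·exp(-t). The integral of acceleration, with v(0) = -6, gives velocity: v(t) = -6·exp(-t). We have velocity v(t) = -6·exp(-t). Substituting t = log(4): v(log(4)) = -3/2.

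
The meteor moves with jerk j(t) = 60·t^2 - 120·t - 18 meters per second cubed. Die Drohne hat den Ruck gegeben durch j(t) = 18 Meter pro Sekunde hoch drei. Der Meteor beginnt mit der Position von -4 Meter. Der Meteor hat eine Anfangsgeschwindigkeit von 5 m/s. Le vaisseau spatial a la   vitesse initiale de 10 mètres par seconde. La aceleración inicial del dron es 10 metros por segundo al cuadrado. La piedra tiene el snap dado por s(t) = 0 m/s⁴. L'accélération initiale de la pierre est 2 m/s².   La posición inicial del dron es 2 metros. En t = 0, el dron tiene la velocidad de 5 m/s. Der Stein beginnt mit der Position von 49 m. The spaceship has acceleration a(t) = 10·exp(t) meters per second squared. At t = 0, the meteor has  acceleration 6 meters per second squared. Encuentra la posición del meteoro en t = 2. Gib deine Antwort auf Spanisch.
Partiendo de la sacudida j(t) = 60·t^2 - 120·t - 18, tomamos 3 antiderivadas. La integral de la sacudida es la aceleración. Usando a(0) = 6, obtenemos a(t) = 20·t^3 - 60·t^2 - 18·t + 6. La antiderivada de la aceleración es la velocidad. Usando v(0) = 5, obtenemos v(t) = 5·t^4 - 20·t^3 - 9·t^2 + 6·t + 5. Tomando ∫v(t)dt y aplicando x(0) = -4, encontramos x(t) = t^5 - 5·t^4 - 3·t^3 + 3·t^2 + 5·t - 4. Usando x(t) = t^5 - 5·t^4 - 3·t^3 + 3·t^2 + 5·t - 4 y sustituyendo t = 2, encontramos x = -54.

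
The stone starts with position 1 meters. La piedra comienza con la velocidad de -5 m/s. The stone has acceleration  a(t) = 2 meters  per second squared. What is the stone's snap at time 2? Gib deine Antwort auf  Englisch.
To solve this, we need to take 2 derivatives of our acceleration equation a(t) = 2. Taking d/dt of a(t), we find j(t) = 0. The derivative of jerk gives snap: s(t) = 0. We have snap s(t) = 0. Substituting t = 2: s(2) = 0.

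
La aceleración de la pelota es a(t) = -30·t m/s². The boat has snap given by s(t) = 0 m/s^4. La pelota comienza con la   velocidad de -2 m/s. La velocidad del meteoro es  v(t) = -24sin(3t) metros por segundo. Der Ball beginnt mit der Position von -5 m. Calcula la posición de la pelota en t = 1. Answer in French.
Pour résoudre ceci, nous devons prendre 2 primitives de notre équation de l'accélération a(t) = -30·t. En intégrant l'accélération et en utilisant la condition initiale v(0) = -2, nous obtenons v(t) = -15·t^2 - 2. L'intégrale de la vitesse est la position. En utilisant x(0) = -5, nous obtenons x(t) = -5·t^3 - 2·t - 5. En utilisant x(t) = -5·t^3 - 2·t - 5 et en substituant t = 1, nous trouvons x = -12.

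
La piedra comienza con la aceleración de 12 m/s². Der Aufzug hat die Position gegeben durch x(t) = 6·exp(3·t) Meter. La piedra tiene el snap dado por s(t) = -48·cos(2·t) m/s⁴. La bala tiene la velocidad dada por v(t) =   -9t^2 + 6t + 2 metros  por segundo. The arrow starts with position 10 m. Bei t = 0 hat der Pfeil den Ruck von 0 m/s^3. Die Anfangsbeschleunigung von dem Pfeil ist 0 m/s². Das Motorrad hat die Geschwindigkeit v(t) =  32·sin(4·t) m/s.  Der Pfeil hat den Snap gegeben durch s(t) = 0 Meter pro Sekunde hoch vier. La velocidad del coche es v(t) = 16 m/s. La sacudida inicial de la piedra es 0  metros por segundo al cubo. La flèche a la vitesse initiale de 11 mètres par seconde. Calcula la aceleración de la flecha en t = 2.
Necesitamos integrar nuestra ecuación del snap s(t) = 0 2 veces. Integrando el snap y usando la condición inicial j(0) = 0, obtenemos j(t) = 0. Integrando la sacudida y usando la condición inicial a(0) = 0, obtenemos a(t) = 0. Tenemos la aceleración a(t) = 0. Sustituyendo t = 2: a(2) = 0.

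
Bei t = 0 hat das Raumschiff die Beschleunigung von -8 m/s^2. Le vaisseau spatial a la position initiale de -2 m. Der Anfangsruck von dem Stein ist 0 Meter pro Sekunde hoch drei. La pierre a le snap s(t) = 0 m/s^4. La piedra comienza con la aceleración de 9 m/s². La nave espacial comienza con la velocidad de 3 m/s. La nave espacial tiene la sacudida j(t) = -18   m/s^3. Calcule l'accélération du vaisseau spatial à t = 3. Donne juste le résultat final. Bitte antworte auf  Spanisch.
a(3) = -62.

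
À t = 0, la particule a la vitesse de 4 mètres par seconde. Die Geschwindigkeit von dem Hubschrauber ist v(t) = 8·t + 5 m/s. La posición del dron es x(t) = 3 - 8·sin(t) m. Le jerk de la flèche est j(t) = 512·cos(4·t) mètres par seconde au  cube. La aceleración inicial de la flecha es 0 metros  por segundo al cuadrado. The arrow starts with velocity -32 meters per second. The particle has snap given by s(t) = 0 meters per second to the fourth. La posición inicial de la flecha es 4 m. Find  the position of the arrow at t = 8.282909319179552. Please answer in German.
Ausgehend von dem Ruck j(t) = 512·cos(4·t), nehmen wir 3 Integrale. Das Integral von dem Ruck, mit a(0) = 0, ergibt die Beschleunigung: a(t) = 128·sin(4·t). Mit ∫a(t)dt und Anwendung von v(0) = -32, finden wir v(t) = -32·cos(4·t). Die Stammfunktion von der Geschwindigkeit, mit x(0) = 4, ergibt die Position: x(t) = 4 - 8·sin(4·t). Mit x(t) = 4 - 8·sin(4·t) und Einsetzen von t = 8.282909319179552, finden wir x = -3.91614615019005.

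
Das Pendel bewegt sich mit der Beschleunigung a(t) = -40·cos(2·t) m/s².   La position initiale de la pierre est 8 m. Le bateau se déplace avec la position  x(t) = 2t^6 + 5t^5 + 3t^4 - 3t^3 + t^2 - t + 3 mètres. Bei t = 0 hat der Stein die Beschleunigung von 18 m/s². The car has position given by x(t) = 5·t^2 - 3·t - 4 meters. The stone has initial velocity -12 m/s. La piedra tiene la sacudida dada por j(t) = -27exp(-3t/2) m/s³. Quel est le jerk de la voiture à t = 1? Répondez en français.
En partant de la position x(t) = 5·t^2 - 3·t - 4, nous prenons 3 dérivées. La dérivée de la position donne la vitesse: v(t) = 10·t - 3. En dérivant la vitesse, nous obtenons l'accélération: a(t) = 10. En prenant d/dt de a(t), nous trouvons j(t) = 0. En utilisant j(t) = 0 et en substituant t = 1, nous trouvons j = 0.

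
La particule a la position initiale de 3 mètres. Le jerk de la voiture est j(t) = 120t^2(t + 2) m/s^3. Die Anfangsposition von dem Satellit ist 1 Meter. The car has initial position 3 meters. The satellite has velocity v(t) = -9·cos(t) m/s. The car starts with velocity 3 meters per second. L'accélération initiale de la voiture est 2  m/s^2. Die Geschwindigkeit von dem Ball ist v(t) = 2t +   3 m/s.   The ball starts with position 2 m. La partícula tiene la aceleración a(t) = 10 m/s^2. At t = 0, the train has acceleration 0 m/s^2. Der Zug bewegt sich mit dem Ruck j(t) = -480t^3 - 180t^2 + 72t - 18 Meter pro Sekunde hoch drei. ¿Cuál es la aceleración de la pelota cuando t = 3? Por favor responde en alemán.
Ausgehend von der Geschwindigkeit v(t) = 2·t + 3, nehmen wir 1 Ableitung. Mit d/dt von v(t) finden wir a(t) = 2. Mit a(t) = 2 und Einsetzen von t = 3, finden wir a = 2.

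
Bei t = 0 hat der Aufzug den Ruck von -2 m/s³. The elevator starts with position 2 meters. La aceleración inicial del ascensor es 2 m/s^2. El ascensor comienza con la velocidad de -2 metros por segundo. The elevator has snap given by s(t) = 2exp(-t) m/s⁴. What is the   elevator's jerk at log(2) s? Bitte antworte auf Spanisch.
Partiendo del snap s(t) = 2·exp(-t), tomamos 1 antiderivada. Integrando el snap y usando la condición inicial j(0) = -2, obtenemos j(t) = -2·exp(-t). De la ecuación de la sacudida j(t) = -2·exp(-t), sustituimos t = log(2) para obtener j = -1.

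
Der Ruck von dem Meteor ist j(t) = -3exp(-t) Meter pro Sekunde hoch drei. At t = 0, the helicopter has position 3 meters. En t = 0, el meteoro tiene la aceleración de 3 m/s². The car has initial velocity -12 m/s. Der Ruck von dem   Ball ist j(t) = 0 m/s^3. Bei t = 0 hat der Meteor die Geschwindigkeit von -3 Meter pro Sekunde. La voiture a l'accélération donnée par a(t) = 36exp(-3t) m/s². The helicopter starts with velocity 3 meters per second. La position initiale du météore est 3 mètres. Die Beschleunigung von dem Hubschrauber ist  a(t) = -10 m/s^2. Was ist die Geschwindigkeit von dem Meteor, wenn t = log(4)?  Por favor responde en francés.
En partant du jerk j(t) = -3·exp(-t), nous prenons 2 primitives. L'intégrale du jerk est l'accélération. En utilisant a(0) = 3, nous obtenons a(t) = 3·exp(-t). La primitive de l'accélération, avec v(0) = -3, donne la vitesse: v(t) = -3·exp(-t). De l'équation de la vitesse v(t) = -3·exp(-t), nous substituons t = log(4) pour obtenir v = -3/4.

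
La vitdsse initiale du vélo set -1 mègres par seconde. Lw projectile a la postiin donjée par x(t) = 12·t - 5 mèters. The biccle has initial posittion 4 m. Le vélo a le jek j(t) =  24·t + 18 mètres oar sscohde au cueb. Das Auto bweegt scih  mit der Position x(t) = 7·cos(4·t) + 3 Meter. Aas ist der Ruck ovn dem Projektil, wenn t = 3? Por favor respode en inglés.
Starting from position x(t) = 12·t - 5, we take 3 derivatives. Differentiating position, we get velocity: v(t) = 12. Differentiating velocity, we get acceleration: a(t) = 0. The derivative of acceleration gives jerk: j(t) = 0. We have jerk j(t) = 0. Substituting t = 3: j(3) = 0.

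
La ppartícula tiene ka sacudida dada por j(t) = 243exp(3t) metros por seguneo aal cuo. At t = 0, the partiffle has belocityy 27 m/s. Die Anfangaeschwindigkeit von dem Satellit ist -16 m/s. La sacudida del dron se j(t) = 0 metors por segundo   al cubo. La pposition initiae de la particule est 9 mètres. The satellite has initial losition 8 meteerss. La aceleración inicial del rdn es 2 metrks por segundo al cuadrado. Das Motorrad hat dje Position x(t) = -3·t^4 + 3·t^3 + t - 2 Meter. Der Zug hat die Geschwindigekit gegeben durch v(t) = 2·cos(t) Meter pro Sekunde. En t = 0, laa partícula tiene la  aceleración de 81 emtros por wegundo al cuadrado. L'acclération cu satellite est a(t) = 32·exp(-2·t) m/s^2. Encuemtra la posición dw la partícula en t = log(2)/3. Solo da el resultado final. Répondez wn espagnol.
En t = log(2)/3, x = 18.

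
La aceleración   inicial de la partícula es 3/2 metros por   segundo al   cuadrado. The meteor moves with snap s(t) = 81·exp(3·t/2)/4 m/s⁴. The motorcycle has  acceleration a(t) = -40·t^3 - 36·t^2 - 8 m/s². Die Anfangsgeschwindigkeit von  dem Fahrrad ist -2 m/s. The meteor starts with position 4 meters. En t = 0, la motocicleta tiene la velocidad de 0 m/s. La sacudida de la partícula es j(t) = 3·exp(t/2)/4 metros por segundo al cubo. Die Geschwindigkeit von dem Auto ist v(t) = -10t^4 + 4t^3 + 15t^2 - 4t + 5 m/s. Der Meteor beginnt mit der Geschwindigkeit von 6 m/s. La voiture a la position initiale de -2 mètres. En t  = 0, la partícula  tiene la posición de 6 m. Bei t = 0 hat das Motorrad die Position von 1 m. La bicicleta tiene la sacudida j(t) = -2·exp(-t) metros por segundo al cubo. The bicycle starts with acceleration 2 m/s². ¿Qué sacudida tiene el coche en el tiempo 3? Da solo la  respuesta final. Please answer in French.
j(3) = -978.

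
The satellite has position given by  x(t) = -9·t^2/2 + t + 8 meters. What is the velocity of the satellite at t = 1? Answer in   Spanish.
Debemos derivar nuestra ecuación de la posición x(t) = -9·t^2/2 + t + 8 1 vez. Tomando d/dt de x(t), encontramos v(t) = 1 - 9·t. De la ecuación de la velocidad v(t) = 1 - 9·t, sustituimos t = 1 para obtener v = -8.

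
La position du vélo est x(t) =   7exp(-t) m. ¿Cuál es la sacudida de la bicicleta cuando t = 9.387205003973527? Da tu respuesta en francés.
En partant de la position x(t) = 7·exp(-t), nous prenons 3 dérivées. En dérivant la position, nous obtenons la vitesse: v(t) = -7·exp(-t). En prenant d/dt de v(t), nous trouvons a(t) = 7·exp(-t). En dérivant l'accélération, nous obtenons le jerk: j(t) = -7·exp(-t). De l'équation du jerk j(t) = -7·exp(-t), nous substituons t = 9.387205003973527 pour obtenir j = -0.000586525240542768.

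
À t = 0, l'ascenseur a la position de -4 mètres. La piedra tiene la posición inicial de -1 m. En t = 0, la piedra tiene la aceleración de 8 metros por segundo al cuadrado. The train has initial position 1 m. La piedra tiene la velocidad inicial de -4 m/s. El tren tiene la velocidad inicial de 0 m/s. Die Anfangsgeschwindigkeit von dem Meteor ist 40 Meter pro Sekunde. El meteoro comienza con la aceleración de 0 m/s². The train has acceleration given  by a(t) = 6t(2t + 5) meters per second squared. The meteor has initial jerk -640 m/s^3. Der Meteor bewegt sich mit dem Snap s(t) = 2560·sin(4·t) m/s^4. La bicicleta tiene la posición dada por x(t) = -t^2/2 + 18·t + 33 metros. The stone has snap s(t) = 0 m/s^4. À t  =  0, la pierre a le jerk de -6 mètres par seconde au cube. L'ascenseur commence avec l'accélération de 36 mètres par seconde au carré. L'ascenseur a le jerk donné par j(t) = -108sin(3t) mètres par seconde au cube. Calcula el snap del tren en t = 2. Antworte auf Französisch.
En partant de l'accélération a(t) = 6·t·(2·t + 5), nous prenons 2 dérivées. En dérivant l'accélération, nous obtenons le jerk: j(t) = 24·t + 30. La dérivée du jerk donne le snap: s(t) = 24. En utilisant s(t) = 24 et en substituant t = 2, nous trouvons s = 24.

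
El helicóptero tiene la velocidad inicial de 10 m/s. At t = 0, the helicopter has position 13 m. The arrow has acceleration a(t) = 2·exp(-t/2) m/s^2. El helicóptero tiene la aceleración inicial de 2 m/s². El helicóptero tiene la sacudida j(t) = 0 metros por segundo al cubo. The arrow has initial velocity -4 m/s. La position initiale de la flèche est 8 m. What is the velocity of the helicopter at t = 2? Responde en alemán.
Um dies zu lösen, müssen wir 2 Integrale unserer Gleichung für den Ruck j(t) = 0 finden. Die Stammfunktion von dem Ruck, mit a(0) = 2, ergibt die Beschleunigung: a(t) = 2. Die Stammfunktion von der Beschleunigung, mit v(0) = 10, ergibt die Geschwindigkeit: v(t) = 2·t + 10. Mit v(t) = 2·t + 10 und Einsetzen von t = 2, finden wir v = 14.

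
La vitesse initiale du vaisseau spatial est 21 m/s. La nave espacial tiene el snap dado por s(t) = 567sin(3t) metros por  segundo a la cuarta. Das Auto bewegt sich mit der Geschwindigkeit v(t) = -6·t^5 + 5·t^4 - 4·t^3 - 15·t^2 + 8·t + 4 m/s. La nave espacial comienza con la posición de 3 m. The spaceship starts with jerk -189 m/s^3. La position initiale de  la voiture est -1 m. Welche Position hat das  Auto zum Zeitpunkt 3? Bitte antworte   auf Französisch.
En partant de la vitesse v(t) = -6·t^5 + 5·t^4 - 4·t^3 - 15·t^2 + 8·t + 4, nous prenons 1 primitive. En prenant ∫v(t)dt et en appliquant x(0) = -1, nous trouvons x(t) = -t^6 + t^5 - t^4 - 5·t^3 + 4·t^2 + 4·t - 1. De l'équation de la position x(t) = -t^6 + t^5 - t^4 - 5·t^3 + 4·t^2 + 4·t - 1, nous substituons t = 3 pour obtenir x = -655.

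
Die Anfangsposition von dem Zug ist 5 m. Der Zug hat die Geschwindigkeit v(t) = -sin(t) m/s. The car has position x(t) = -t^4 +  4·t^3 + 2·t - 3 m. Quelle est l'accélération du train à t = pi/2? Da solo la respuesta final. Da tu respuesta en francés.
a(pi/2) = 0.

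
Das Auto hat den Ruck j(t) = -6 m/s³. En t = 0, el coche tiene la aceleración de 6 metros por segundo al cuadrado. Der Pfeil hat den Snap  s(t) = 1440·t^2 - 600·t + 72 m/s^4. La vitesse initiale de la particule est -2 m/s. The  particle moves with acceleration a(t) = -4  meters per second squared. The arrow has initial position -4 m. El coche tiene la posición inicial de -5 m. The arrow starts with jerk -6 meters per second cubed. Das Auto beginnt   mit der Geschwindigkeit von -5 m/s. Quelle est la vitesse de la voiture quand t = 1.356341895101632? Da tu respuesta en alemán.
Um dies zu lösen, müssen wir 2 Integrale unserer Gleichung für den Ruck j(t) = -6 finden. Mit ∫j(t)dt und Anwendung von a(0) = 6, finden wir a(t) = 6 - 6·t. Mit ∫a(t)dt und Anwendung von v(0) = -5, finden wir v(t) = -3·t^2 + 6·t - 5. Aus der Gleichung für die Geschwindigkeit v(t) = -3·t^2 + 6·t - 5, setzen wir t = 1.356341895101632 ein und erhalten v = -2.38093863861387.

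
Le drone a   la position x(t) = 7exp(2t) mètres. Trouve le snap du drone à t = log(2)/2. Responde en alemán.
Wir müssen unsere Gleichung für die Position x(t) = 7·exp(2·t) 4-mal ableiten. Mit d/dt von x(t) finden wir v(t) = 14·exp(2·t). Durch Ableiten von der Geschwindigkeit erhalten wir die Beschleunigung: a(t) = 28·exp(2·t). Die Ableitung von der Beschleunigung ergibt den Ruck: j(t) = 56·exp(2·t). Durch Ableiten von dem Ruck erhalten wir den Snap: s(t) = 112·exp(2·t). Aus der Gleichung für den Snap s(t) = 112·exp(2·t), setzen wir t = log(2)/2 ein und erhalten s = 224.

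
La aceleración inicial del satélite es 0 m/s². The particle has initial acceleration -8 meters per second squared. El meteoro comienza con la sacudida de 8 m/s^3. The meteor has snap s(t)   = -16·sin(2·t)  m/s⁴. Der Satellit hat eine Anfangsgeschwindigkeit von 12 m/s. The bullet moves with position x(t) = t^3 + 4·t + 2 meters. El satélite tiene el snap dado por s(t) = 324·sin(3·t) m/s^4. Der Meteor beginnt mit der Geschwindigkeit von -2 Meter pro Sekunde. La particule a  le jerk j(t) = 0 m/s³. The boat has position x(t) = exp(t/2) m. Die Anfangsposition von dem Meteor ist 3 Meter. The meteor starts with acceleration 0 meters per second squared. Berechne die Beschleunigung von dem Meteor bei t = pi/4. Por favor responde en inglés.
To solve this, we need to take 2 antiderivatives of our snap equation s(t) = -16·sin(2·t). The integral of snap, with j(0) = 8, gives jerk: j(t) = 8·cos(2·t). The antiderivative of jerk is acceleration. Using a(0) = 0, we get a(t) = 4·sin(2·t). From the given acceleration equation a(t) = 4·sin(2·t), we substitute t = pi/4 to get a = 4.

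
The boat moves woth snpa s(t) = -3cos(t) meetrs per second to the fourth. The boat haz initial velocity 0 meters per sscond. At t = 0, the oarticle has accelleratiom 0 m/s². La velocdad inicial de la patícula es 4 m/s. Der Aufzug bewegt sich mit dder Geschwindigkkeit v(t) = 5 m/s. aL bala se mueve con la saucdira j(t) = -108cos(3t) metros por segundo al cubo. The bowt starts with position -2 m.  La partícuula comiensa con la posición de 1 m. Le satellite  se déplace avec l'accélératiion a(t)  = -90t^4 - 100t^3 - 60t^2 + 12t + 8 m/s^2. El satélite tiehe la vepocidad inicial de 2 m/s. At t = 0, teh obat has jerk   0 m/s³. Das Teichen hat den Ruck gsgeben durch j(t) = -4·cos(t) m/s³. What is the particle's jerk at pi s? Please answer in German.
Aus der Gleichung für den Ruck j(t) = -4·cos(t), setzen wir t = pi ein und erhalten j = 4.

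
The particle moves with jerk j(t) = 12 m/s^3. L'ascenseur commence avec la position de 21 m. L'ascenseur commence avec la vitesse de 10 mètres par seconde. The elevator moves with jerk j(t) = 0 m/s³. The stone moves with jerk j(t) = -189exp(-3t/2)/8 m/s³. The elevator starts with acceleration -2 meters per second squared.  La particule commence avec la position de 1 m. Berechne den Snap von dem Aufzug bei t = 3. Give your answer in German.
Um dies zu lösen, müssen wir 1 Ableitung unserer Gleichung für den Ruck j(t) = 0 nehmen. Durch Ableiten von dem Ruck erhalten wir den Snap: s(t) = 0. Aus der Gleichung für den Snap s(t) = 0, setzen wir t = 3 ein und erhalten s = 0.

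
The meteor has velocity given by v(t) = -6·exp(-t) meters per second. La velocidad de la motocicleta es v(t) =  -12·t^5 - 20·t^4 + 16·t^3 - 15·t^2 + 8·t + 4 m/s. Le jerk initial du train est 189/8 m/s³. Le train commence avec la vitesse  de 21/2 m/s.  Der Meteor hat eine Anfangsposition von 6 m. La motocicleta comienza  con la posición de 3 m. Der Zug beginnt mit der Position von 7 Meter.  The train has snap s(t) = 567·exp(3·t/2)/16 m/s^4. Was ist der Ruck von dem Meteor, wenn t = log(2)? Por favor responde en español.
Partiendo de la velocidad v(t) = -6·exp(-t), tomamos 2 derivadas. Derivando la velocidad, obtenemos la aceleración: a(t) = 6·exp(-t). Tomando d/dt de a(t), encontramos j(t) = -6·exp(-t). Usando j(t) = -6·exp(-t) y sustituyendo t = log(2), encontramos j = -3.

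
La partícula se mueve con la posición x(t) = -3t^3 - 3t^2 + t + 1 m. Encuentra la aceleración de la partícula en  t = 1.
Para resolver esto, necesitamos tomar 2 derivadas de nuestra ecuación de la posición x(t) = -3·t^3 - 3·t^2 + t + 1. Tomando d/dt de x(t), encontramos v(t) = -9·t^2 - 6·t + 1. Derivando la velocidad, obtenemos la aceleración: a(t) = -18·t - 6. Tenemos la aceleración a(t) = -18·t - 6. Sustituyendo t = 1: a(1) = -24.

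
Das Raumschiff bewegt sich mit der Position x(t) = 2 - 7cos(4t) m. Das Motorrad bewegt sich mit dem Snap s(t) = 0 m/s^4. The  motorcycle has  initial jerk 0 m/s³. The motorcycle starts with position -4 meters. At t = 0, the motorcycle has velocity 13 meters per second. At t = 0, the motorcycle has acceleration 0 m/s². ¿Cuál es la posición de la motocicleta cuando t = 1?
Partiendo del snap s(t) = 0, tomamos 4 antiderivadas. La antiderivada del snap, con j(0) = 0, da la sacudida: j(t) = 0. Integrando la sacudida y usando la condición inicial a(0) = 0, obtenemos a(t) = 0. Tomando ∫a(t)dt y aplicando v(0) = 13, encontramos v(t) = 13. Tomando ∫v(t)dt y aplicando x(0) = -4, encontramos x(t) = 13·t - 4. De la ecuación de la posición x(t) = 13·t - 4, sustituimos t = 1 para obtener x = 9.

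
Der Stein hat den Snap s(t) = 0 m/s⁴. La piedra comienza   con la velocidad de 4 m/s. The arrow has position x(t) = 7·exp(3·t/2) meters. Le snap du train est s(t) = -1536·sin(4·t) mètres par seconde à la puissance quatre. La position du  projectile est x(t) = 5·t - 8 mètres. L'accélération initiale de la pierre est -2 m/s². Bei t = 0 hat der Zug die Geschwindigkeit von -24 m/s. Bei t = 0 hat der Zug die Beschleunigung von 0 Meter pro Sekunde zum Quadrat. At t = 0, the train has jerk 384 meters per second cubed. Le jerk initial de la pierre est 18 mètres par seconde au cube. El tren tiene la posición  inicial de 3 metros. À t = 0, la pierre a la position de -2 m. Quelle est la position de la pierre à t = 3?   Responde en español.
Partiendo del snap s(t) = 0, tomamos 4 antiderivadas. La antiderivada del snap es la sacudida. Usando j(0) = 18, obtenemos j(t) = 18. La integral de la sacudida, con a(0) = -2, da la aceleración: a(t) = 18·t - 2. La integral de la aceleración, con v(0) = 4, da la velocidad: v(t) = 9·t^2 - 2·t + 4. Integrando la velocidad y usando la condición inicial x(0) = -2, obtenemos x(t) = 3·t^3 - t^2 + 4·t - 2. Tenemos la posición x(t) = 3·t^3 - t^2 + 4·t - 2. Sustituyendo t = 3: x(3) = 82.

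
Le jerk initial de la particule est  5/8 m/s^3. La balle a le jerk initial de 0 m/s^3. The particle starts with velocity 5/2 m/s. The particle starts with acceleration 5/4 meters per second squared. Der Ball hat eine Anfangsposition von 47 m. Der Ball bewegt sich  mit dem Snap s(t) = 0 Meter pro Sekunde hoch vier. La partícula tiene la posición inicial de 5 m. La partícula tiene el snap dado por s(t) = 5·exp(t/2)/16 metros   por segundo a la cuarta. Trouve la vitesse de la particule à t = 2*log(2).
Nous devons trouver la primitive de notre équation du snap s(t) = 5·exp(t/2)/16 3 fois. En prenant ∫s(t)dt et en appliquant j(0) = 5/8, nous trouvons j(t) = 5·exp(t/2)/8. L'intégrale du jerk est l'accélération. En utilisant a(0) = 5/4, nous obtenons a(t) = 5·exp(t/2)/4. La primitive de l'accélération, avec v(0) = 5/2, donne la vitesse: v(t) = 5·exp(t/2)/2. De l'équation de la vitesse v(t) = 5·exp(t/2)/2, nous substituons t = 2*log(2) pour obtenir v = 5.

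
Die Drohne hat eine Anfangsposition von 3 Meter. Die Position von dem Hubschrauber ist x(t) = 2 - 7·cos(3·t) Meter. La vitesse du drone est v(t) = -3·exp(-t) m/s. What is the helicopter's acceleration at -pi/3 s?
To solve this, we need to take 2 derivatives of our position equation x(t) = 2 - 7·cos(3·t). The derivative of position gives velocity: v(t) = 21·sin(3·t). The derivative of velocity gives acceleration: a(t) = 63·cos(3·t). We have acceleration a(t) = 63·cos(3·t). Substituting t = -pi/3: a(-pi/3) = -63.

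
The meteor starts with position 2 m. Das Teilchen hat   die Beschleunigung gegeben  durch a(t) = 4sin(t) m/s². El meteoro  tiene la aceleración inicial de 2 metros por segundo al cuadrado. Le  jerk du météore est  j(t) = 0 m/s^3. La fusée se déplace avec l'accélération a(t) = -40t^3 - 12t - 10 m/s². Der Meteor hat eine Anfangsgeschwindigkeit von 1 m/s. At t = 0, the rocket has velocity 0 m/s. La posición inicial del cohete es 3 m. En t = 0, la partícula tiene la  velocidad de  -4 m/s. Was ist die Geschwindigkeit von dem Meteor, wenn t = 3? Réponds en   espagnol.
Partiendo de la sacudida j(t) = 0, tomamos 2 integrales. La integral de la sacudida es la aceleración. Usando a(0) = 2, obtenemos a(t) = 2. La integral de la aceleración es la velocidad. Usando v(0) = 1, obtenemos v(t) = 2·t + 1. Usando v(t) = 2·t + 1 y sustituyendo t = 3, encontramos v = 7.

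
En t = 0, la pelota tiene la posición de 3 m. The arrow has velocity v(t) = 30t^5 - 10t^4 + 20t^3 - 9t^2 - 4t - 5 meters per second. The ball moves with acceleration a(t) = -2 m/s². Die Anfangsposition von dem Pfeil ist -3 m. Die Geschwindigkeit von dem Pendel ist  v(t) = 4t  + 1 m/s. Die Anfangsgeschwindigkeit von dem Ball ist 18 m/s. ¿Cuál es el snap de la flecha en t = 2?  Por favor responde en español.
Debemos derivar nuestra ecuación de la velocidad v(t) = 30·t^5 - 10·t^4 + 20·t^3 - 9·t^2 - 4·t - 5 3 veces. La derivada de la velocidad da la aceleración: a(t) = 150·t^4 - 40·t^3 + 60·t^2 - 18·t - 4. Derivando la aceleración, obtenemos la sacudida: j(t) = 600·t^3 - 120·t^2 + 120·t - 18. Tomando d/dt de j(t), encontramos s(t) = 1800·t^2 - 240·t + 120. De la ecuación del snap s(t) = 1800·t^2 - 240·t + 120, sustituimos t = 2 para obtener s = 6840.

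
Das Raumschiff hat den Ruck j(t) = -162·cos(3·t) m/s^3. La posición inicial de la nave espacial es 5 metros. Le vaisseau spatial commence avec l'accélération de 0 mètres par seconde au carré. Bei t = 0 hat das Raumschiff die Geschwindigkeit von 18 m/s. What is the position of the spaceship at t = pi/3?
We need to integrate our jerk equation j(t) = -162·cos(3·t) 3 times. The antiderivative of jerk, with a(0) = 0, gives acceleration: a(t) = -54·sin(3·t). Taking ∫a(t)dt and applying v(0) = 18, we find v(t) = 18·cos(3·t). The integral of velocity is position. Using x(0) = 5, we get x(t) = 6·sin(3·t) + 5. From the given position equation x(t) = 6·sin(3·t) + 5, we substitute t = pi/3 to get x = 5.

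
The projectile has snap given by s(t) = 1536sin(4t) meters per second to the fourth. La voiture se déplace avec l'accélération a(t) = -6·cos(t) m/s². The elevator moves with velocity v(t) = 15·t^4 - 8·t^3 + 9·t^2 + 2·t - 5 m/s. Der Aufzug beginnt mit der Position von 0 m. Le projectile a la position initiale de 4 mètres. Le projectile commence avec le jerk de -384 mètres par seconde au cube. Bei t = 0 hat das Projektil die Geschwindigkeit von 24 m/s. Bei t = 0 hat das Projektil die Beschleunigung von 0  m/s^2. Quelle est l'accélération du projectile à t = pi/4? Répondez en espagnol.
Necesitamos integrar nuestra ecuación del snap s(t) = 1536·sin(4·t) 2 veces. Integrando el snap y usando la condición inicial j(0) = -384, obtenemos j(t) = -384·cos(4·t). La antiderivada de la sacudida, con a(0) = 0, da la aceleración: a(t) = -96·sin(4·t). De la ecuación de la aceleración a(t) = -96·sin(4·t), sustituimos t = pi/4 para obtener a = 0.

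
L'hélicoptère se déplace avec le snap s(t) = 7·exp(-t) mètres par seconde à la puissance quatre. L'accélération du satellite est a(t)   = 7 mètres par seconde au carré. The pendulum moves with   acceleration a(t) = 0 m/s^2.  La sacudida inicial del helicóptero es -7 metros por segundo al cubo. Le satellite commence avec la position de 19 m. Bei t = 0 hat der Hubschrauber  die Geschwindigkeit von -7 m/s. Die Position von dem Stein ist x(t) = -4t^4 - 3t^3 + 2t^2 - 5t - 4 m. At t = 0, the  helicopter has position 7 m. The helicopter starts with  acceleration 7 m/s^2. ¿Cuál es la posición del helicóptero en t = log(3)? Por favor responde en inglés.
We need to integrate our snap equation s(t) = 7·exp(-t) 4 times. The antiderivative of snap is jerk. Using j(0) = -7, we get j(t) = -7·exp(-t). The antiderivative of jerk, with a(0) = 7, gives acceleration: a(t) = 7·exp(-t). The integral of acceleration is velocity. Using v(0) = -7, we get v(t) = -7·exp(-t). The antiderivative of velocity, with x(0) = 7, gives position: x(t) = 7·exp(-t). From the given position equation x(t) = 7·exp(-t), we substitute t = log(3) to get x = 7/3.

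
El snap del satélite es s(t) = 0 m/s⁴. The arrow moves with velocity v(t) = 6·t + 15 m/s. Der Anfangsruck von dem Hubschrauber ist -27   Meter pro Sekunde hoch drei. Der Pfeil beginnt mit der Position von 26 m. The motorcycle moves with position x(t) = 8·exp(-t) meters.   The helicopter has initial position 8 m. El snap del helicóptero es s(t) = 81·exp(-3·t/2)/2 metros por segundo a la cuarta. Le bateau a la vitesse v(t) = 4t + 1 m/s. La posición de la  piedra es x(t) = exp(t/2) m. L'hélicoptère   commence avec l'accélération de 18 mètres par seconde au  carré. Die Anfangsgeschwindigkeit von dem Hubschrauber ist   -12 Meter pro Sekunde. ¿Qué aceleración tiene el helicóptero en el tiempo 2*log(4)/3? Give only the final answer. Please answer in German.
Die Antwort ist 9/2.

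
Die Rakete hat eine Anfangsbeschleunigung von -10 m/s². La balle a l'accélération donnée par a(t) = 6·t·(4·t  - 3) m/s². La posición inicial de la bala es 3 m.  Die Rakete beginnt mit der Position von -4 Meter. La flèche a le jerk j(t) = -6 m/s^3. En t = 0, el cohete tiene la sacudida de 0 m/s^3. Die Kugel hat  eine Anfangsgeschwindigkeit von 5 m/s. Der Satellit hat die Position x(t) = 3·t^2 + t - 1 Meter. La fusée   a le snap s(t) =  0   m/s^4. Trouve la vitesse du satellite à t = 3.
Nous devons dériver notre équation de la position x(t) = 3·t^2 + t - 1 1 fois. En dérivant la position, nous obtenons la vitesse: v(t) = 6·t + 1. En utilisant v(t) = 6·t + 1 et en substituant t = 3, nous trouvons v = 19.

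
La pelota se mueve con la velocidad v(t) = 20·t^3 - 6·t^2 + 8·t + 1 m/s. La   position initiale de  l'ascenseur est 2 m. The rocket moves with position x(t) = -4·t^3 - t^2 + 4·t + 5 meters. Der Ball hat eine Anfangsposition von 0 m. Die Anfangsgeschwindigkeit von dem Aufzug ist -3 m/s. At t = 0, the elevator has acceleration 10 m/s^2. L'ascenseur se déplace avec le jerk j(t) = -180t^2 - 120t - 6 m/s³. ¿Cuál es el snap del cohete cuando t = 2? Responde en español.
Debemos derivar nuestra ecuación de la posición x(t) = -4·t^3 - t^2 + 4·t + 5 4 veces. Tomando d/dt de x(t), encontramos v(t) = -12·t^2 - 2·t + 4. Derivando la velocidad, obtenemos la aceleración: a(t) = -24·t - 2. Tomando d/dt de a(t), encontramos j(t) = -24. La derivada de la sacudida da el snap: s(t) = 0. Usando s(t) = 0 y sustituyendo t = 2, encontramos s = 0.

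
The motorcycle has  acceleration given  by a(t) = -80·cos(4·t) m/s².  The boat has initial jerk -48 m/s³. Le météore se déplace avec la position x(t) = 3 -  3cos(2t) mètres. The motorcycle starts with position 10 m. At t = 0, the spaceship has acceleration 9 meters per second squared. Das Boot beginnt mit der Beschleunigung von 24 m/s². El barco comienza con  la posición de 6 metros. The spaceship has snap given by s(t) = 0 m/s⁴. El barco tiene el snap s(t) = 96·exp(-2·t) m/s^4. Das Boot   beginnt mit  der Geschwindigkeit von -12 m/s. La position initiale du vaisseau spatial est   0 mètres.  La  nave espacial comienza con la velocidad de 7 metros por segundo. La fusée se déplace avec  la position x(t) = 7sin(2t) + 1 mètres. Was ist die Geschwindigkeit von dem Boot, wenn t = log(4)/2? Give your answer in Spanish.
Para resolver esto, necesitamos tomar 3 antiderivadas de nuestra ecuación del snap s(t) = 96·exp(-2·t). Integrando el snap y usando la condición inicial j(0) = -48, obtenemos j(t) = -48·exp(-2·t). La integral de la sacudida, con a(0) = 24, da la aceleración: a(t) = 24·exp(-2·t). Tomando ∫a(t)dt y aplicando v(0) = -12, encontramos v(t) = -12·exp(-2·t). De la ecuación de la velocidad v(t) = -12·exp(-2·t), sustituimos t = log(4)/2 para obtener v = -3.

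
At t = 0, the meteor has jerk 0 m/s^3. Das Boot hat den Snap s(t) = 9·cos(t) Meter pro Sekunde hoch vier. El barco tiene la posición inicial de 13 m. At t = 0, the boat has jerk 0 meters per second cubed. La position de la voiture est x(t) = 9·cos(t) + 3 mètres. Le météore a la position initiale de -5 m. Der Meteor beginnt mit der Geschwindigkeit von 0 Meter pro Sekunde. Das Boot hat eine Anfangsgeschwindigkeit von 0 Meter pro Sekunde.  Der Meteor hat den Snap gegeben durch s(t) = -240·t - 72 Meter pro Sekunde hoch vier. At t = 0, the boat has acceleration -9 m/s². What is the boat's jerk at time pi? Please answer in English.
Starting from snap s(t) = 9·cos(t), we take 1 integral. The integral of snap, with j(0) = 0, gives jerk: j(t) = 9·sin(t). From the given jerk equation j(t) = 9·sin(t), we substitute t = pi to get j = 0.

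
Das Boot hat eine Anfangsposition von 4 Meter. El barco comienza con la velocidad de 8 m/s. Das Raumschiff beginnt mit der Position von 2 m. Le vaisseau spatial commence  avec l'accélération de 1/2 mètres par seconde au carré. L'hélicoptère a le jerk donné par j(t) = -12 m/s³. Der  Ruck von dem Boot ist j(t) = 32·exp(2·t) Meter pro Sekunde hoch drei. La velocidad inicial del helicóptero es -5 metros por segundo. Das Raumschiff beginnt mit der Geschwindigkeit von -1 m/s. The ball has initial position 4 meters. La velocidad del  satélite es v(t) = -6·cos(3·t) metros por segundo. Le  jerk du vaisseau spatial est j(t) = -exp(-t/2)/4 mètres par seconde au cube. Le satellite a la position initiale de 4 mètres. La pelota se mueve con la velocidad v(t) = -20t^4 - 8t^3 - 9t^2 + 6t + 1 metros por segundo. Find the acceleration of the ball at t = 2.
To solve this, we need to take 1 derivative of our velocity equation v(t) = -20·t^4 - 8·t^3 - 9·t^2 + 6·t + 1. Taking d/dt of v(t), we find a(t) = -80·t^3 - 24·t^2 - 18·t + 6. Using a(t) = -80·t^3 - 24·t^2 - 18·t + 6 and substituting t = 2, we find a = -766.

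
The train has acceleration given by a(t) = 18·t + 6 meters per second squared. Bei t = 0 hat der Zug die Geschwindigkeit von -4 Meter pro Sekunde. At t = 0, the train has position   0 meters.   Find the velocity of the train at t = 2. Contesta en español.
Debemos encontrar la antiderivada de nuestra ecuación de la aceleración a(t) = 18·t + 6 1 vez. La integral de la aceleración es la velocidad. Usando v(0) = -4, obtenemos v(t) = 9·t^2 + 6·t - 4. Tenemos la velocidad v(t) = 9·t^2 + 6·t - 4. Sustituyendo t = 2: v(2) = 44.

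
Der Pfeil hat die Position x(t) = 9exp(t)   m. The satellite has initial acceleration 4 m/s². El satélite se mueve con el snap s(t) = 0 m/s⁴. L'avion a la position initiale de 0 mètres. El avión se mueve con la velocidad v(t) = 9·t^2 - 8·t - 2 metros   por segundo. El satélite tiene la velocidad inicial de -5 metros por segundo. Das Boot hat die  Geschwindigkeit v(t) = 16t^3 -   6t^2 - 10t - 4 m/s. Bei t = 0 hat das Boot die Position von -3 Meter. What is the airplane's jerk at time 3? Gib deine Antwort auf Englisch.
We must differentiate our velocity equation v(t) = 9·t^2 - 8·t - 2 2 times. Taking d/dt of v(t), we find a(t) = 18·t - 8. Taking d/dt of a(t), we find j(t) = 18. We have jerk j(t) = 18. Substituting t = 3: j(3) = 18.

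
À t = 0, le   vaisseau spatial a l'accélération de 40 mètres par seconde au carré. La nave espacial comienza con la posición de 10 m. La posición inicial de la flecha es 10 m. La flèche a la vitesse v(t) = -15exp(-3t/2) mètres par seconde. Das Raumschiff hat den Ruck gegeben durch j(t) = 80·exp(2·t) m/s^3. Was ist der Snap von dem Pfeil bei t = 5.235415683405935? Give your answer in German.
Ausgehend von der Geschwindigkeit v(t) = -15·exp(-3·t/2), nehmen wir 3 Ableitungen. Die Ableitung von der Geschwindigkeit ergibt die Beschleunigung: a(t) = 45·exp(-3·t/2)/2. Die Ableitung von der Beschleunigung ergibt den Ruck: j(t) = -135·exp(-3·t/2)/4. Durch Ableiten von dem Ruck erhalten wir den Snap: s(t) = 405·exp(-3·t/2)/8. Aus der Gleichung für den Snap s(t) = 405·exp(-3·t/2)/8, setzen wir t = 5.235415683405935 ein und erhalten s = 0.0196696586674643.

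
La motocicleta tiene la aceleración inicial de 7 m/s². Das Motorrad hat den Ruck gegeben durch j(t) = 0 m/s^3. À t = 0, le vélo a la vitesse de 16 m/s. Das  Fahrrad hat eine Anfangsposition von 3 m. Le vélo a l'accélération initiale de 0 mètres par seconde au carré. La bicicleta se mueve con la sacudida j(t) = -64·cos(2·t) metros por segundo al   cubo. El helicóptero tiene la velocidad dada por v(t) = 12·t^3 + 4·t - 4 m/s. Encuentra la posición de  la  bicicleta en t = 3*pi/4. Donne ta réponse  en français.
En partant du jerk j(t) = -64·cos(2·t), nous prenons 3 primitives. En intégrant le jerk et en utilisant la condition initiale a(0) = 0, nous obtenons a(t) = -32·sin(2·t). En intégrant l'accélération et en utilisant la condition initiale v(0) = 16, nous obtenons v(t) = 16·cos(2·t). La primitive de la vitesse, avec x(0) = 3, donne la position: x(t) = 8·sin(2·t) + 3. De l'équation de la position x(t) = 8·sin(2·t) + 3, nous substituons t = 3*pi/4 pour obtenir x = -5.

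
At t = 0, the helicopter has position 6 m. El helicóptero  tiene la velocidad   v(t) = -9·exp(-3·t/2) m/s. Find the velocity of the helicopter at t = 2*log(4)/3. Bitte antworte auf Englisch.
From the given velocity equation v(t) = -9·exp(-3·t/2), we substitute t = 2*log(4)/3 to get v = -9/4.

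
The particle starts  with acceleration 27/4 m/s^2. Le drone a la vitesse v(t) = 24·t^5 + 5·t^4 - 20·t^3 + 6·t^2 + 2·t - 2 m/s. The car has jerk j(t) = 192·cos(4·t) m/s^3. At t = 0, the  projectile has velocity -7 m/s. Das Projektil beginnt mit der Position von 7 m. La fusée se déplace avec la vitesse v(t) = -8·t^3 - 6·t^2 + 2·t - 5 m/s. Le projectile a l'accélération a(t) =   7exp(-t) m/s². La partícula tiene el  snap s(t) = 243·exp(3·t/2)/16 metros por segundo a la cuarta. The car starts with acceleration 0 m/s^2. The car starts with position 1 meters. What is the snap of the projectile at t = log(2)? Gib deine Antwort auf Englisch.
To solve this, we need to take 2 derivatives of our acceleration equation a(t) = 7·exp(-t). Differentiating acceleration, we get jerk: j(t) = -7·exp(-t). Taking d/dt of j(t), we find s(t) = 7·exp(-t). We have snap s(t) = 7·exp(-t). Substituting t = log(2): s(log(2)) = 7/2.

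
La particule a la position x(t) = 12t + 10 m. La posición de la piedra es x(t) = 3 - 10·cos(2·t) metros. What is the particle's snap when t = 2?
Starting from position x(t) = 12·t + 10, we take 4 derivatives. Differentiating position, we get velocity: v(t) = 12. Taking d/dt of v(t), we find a(t) = 0. Taking d/dt of a(t), we find j(t) = 0. Taking d/dt of j(t), we find s(t) = 0. Using s(t) = 0 and substituting t = 2, we find s = 0.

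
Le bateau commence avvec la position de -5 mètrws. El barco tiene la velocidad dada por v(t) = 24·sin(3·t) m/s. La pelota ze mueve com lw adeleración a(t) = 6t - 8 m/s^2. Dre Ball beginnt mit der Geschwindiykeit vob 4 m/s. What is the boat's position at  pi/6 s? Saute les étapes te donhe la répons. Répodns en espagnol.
x(pi/6) = 3.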